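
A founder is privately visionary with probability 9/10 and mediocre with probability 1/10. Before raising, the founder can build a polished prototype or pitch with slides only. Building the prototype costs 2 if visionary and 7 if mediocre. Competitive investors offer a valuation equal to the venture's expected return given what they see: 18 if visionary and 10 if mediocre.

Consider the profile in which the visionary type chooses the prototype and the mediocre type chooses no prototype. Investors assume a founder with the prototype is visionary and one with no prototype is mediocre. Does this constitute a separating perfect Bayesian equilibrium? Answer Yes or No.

Under these beliefs, the prototype earns valuation 18 and no prototype earns valuation 10.
visionary: the prototype nets 18 − 2 = 16; no prototype nets 10. visionary prefers the prototype.
mediocre: the prototype nets 18 − 7 = 11; no prototype nets 10. mediocre would deviate to the prototype.
mediocre has a profitable deviation, so the profile is not an equilibrium.

No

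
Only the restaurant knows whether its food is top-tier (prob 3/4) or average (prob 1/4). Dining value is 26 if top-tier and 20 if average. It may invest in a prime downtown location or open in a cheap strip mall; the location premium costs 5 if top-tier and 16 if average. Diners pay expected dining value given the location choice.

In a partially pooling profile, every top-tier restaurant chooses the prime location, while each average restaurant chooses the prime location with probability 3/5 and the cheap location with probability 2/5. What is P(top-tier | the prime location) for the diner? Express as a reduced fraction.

5/6

P(the prime location) = (3/4)·1 + (1/4)·(3/5) = 9/10.
By Bayes' rule, P(top-tier | the prime location) = (3/4) / (9/10) = 5/6.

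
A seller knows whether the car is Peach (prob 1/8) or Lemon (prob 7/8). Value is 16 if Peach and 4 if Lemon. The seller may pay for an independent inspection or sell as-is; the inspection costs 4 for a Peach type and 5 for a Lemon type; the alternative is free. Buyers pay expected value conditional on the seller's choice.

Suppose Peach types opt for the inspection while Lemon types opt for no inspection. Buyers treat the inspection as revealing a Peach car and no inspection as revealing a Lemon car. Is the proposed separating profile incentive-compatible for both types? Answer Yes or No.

Under these beliefs, the inspection earns price 16 and no inspection earns price 4.
Peach: the inspection nets 16 − 4 = 12; no inspection nets 4. Peach prefers the inspection.
Lemon: the inspection nets 16 − 5 = 11; no inspection nets 4. Lemon would deviate to the inspection.
Lemon has a profitable deviation, so the profile is not an equilibrium.

No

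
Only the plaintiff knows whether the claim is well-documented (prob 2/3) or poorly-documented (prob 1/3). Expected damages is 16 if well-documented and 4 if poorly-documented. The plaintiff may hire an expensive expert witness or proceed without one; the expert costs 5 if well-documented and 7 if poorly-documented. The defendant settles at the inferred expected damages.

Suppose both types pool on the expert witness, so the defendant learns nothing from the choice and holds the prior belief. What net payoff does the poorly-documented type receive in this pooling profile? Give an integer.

Pooled settlement = 2/3·16 + 1/3·4 = 12.
poorly-documented pays cost 7 for the expert witness, so net payoff = 12 − 7 = 5.

5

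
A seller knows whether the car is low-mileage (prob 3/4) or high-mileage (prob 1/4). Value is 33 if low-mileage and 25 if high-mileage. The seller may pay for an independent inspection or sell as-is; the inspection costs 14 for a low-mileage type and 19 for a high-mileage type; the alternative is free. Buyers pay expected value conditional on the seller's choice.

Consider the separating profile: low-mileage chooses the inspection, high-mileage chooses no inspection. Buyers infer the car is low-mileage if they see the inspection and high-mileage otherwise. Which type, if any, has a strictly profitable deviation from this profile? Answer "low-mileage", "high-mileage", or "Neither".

The inspection pays 33; no inspection pays 25.
low-mileage: assigned the inspection, nets 33 − 14 = 19; deviating to no inspection nets 25.
high-mileage: assigned no inspection, nets 25; deviating to the inspection nets 33 − 19 = 14.
The low-mileage type gains 6 by deviating.

low-mileage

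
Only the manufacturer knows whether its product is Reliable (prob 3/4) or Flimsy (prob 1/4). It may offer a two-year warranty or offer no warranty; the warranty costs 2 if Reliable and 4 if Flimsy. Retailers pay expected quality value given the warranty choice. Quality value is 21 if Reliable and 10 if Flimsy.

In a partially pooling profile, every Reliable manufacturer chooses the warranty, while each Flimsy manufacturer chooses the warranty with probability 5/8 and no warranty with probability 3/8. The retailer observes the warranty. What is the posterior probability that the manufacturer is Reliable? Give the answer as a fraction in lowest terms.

P(the warranty) = (3/4)·1 + (1/4)·(5/8) = 29/32.
By Bayes' rule, P(Reliable | the warranty) = (3/4) / (29/32) = 24/29.

24/29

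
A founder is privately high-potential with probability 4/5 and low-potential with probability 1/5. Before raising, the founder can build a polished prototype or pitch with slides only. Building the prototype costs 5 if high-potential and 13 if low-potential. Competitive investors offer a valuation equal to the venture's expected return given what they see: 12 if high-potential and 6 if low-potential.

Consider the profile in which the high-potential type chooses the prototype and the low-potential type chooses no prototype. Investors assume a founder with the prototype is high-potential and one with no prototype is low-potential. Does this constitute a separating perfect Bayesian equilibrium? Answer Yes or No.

Under these beliefs, the prototype earns valuation 12 and no prototype earns valuation 6.
high-potential: the prototype nets 12 − 5 = 7; no prototype nets 6. high-potential prefers the prototype.
low-potential: the prototype nets 12 − 13 = -1; no prototype nets 6. low-potential prefers no prototype.
Neither type deviates, so the separating profile is an equilibrium.

Yes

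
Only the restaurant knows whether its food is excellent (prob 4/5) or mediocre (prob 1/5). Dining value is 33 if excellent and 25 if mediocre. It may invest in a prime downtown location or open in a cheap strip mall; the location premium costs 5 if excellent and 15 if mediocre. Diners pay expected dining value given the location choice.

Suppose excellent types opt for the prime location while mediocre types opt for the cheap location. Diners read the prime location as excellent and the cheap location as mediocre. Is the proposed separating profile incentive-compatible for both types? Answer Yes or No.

Under these beliefs, the prime location earns price premium 33 and the cheap location earns price premium 25.
excellent: the prime location nets 33 − 5 = 28; the cheap location nets 25. excellent prefers the prime location.
mediocre: the prime location nets 33 − 15 = 18; the cheap location nets 25. mediocre prefers the cheap location.
Neither type deviates, so the separating profile is an equilibrium.

Yes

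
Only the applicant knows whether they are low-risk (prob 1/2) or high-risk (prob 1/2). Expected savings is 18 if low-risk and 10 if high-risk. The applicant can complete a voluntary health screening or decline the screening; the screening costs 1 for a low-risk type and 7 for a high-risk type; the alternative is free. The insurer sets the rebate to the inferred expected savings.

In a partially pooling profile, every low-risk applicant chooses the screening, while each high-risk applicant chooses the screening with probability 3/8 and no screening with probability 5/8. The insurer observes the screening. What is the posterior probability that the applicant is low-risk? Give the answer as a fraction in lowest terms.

8/11

P(the screening) = (1/2)·1 + (1/2)·(3/8) = 11/16.
By Bayes' rule, P(low-risk | the screening) = (1/2) / (11/16) = 8/11.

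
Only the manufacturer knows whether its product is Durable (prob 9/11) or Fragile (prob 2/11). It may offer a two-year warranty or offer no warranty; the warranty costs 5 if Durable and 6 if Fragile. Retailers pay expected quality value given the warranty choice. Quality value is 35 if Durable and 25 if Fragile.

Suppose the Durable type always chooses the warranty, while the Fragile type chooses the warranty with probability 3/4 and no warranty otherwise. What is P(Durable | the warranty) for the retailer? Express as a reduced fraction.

6/7

P(the warranty) = (9/11)·1 + (2/11)·(3/4) = 21/22.
By Bayes' rule, P(Durable | the warranty) = (9/11) / (21/22) = 6/7.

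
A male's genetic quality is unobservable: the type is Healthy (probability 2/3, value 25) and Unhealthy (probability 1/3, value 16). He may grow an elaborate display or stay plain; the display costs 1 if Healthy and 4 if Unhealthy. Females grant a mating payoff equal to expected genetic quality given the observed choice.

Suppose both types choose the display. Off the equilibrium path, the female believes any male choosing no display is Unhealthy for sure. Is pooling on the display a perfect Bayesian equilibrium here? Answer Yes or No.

On path, the female holds the prior and pays 2/3·25 + 1/3·16 = 22. Off path (no display), believing Unhealthy, it pays 16.
Healthy: the display nets 22 − 1 = 21; no display nets 16. Healthy stays.
Unhealthy: the display nets 22 − 4 = 18; no display nets 16. Unhealthy stays.
No type deviates, so pooling is sustained.

Yes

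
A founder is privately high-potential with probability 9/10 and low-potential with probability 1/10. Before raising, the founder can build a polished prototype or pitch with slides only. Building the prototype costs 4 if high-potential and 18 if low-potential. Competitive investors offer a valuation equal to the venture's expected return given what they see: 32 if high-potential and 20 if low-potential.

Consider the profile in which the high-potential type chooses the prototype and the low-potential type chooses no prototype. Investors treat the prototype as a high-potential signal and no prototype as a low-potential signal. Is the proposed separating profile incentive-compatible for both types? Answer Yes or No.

Yes

Under these beliefs, the prototype earns valuation 32 and no prototype earns valuation 20.
high-potential: the prototype nets 32 − 4 = 28; no prototype nets 20. high-potential prefers the prototype.
low-potential: the prototype nets 32 − 18 = 14; no prototype nets 20. low-potential prefers no prototype.
Neither type deviates, so the separating profile is an equilibrium.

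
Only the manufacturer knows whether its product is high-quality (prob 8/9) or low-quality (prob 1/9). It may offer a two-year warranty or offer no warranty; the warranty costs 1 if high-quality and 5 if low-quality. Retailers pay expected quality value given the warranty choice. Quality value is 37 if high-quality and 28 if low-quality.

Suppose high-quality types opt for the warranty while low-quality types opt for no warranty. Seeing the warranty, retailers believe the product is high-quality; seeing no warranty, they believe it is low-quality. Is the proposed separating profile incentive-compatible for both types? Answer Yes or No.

No

Under these beliefs, the warranty earns price 37 and no warranty earns price 28.
high-quality: the warranty nets 37 − 1 = 36; no warranty nets 28. high-quality prefers the warranty.
low-quality: the warranty nets 37 − 5 = 32; no warranty nets 28. low-quality would deviate to the warranty.
low-quality has a profitable deviation, so the profile is not an equilibrium.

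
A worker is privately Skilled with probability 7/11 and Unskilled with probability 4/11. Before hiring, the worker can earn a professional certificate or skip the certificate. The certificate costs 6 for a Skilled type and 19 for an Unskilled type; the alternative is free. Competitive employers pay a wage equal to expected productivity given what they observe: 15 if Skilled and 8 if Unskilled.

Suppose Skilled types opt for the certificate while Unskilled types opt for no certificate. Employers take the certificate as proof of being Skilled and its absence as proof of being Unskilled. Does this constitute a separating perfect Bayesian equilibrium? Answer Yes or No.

Under these beliefs, the certificate earns wage 15 and no certificate earns wage 8.
Skilled: the certificate nets 15 − 6 = 9; no certificate nets 8. Skilled prefers the certificate.
Unskilled: the certificate nets 15 − 19 = -4; no certificate nets 8. Unskilled prefers no certificate.
Neither type deviates, so the separating profile is an equilibrium.

Yes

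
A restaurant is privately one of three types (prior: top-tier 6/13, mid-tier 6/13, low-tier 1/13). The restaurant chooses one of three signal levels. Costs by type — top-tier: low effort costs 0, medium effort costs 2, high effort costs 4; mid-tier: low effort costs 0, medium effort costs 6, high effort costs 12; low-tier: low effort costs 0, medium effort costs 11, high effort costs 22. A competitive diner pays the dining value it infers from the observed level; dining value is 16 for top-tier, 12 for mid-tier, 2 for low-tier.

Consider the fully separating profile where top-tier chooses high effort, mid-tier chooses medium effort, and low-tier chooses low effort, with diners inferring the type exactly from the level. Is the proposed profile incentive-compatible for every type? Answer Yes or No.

Yes

Separating price premiums: high effort → 16, medium effort → 12, low effort → 2.
top-tier (assigned high effort): low effort: 2 − 0 = 2; medium effort: 12 − 2 = 10; high effort: 16 − 4 = 12. top-tier stays.
mid-tier (assigned medium effort): low effort: 2 − 0 = 2; medium effort: 12 − 6 = 6; high effort: 16 − 12 = 4. mid-tier stays.
low-tier (assigned low effort): low effort: 2 − 0 = 2; medium effort: 12 − 11 = 1; high effort: 16 − 22 = -6. low-tier stays.
Every type prefers its assigned level; separation holds.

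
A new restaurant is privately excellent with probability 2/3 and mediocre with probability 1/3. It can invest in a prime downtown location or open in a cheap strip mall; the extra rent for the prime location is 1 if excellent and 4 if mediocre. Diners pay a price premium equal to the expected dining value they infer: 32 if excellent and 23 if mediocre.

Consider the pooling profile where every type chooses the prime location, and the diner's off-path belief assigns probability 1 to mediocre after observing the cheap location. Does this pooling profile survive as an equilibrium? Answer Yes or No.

On path, the diner holds the prior and pays 2/3·32 + 1/3·23 = 29. Off path (the cheap location), believing mediocre, it pays 23.
excellent: the prime location nets 29 − 1 = 28; the cheap location nets 23. excellent stays.
mediocre: the prime location nets 29 − 4 = 25; the cheap location nets 23. mediocre stays.
No type deviates, so pooling is sustained.

Yes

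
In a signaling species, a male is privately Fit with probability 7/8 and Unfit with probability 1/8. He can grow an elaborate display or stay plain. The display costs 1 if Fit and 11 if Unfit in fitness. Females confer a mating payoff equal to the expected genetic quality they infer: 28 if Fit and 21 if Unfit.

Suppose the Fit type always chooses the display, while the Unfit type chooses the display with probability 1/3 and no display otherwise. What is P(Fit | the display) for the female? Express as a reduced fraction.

21/22

P(the display) = (7/8)·1 + (1/8)·(1/3) = 11/12.
By Bayes' rule, P(Fit | the display) = (7/8) / (11/12) = 21/22.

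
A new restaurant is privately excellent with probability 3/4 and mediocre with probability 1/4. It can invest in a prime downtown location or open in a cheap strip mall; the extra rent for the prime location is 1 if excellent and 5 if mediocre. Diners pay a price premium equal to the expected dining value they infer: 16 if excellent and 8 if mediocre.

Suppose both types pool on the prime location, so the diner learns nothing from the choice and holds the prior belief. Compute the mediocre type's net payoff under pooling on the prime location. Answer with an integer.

9

Pooled price premium = 3/4·16 + 1/4·8 = 14.
mediocre pays cost 5 for the prime location, so net payoff = 14 − 5 = 9.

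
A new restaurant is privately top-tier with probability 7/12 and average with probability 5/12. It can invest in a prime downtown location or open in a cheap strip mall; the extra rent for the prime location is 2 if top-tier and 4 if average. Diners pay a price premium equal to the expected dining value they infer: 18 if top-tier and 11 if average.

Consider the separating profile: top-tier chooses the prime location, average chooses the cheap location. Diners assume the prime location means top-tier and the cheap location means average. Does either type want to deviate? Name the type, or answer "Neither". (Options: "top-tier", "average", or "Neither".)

average

The prime location pays 18; the cheap location pays 11.
top-tier: assigned the prime location, nets 18 − 2 = 16; deviating to the cheap location nets 11.
average: assigned the cheap location, nets 11; deviating to the prime location nets 18 − 4 = 14.
The average type gains 3 by deviating.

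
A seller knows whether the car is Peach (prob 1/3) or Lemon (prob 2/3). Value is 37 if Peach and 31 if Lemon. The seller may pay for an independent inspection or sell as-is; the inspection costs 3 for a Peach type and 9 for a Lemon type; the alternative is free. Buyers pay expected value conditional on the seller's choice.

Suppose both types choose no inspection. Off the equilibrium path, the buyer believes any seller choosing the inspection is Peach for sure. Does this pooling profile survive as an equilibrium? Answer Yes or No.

No

On path, the buyer holds the prior and pays 1/3·37 + 2/3·31 = 33. Off path (the inspection), believing Peach, it pays 37.
Peach: no inspection nets 33; the inspection nets 37 − 3 = 34. Peach would deviate.
Lemon: no inspection nets 33; the inspection nets 37 − 9 = 28. Lemon stays.
A type deviates, so pooling fails.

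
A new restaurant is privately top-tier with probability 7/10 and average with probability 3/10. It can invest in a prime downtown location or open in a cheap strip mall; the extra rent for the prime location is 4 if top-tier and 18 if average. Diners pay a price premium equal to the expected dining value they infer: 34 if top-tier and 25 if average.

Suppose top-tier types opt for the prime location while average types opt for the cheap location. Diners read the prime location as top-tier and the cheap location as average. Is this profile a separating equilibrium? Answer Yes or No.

Under these beliefs, the prime location earns price premium 34 and the cheap location earns price premium 25.
top-tier: the prime location nets 34 − 4 = 30; the cheap location nets 25. top-tier prefers the prime location.
average: the prime location nets 34 − 18 = 16; the cheap location nets 25. average prefers the cheap location.
Neither type deviates, so the separating profile is an equilibrium.

Yes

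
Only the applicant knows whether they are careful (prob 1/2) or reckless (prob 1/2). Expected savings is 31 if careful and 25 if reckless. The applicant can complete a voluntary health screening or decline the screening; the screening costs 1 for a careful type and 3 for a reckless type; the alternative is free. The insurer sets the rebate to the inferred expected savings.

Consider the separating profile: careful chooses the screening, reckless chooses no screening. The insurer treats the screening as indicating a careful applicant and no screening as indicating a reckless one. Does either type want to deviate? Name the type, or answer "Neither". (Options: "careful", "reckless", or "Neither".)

The screening pays 31; no screening pays 25.
careful: assigned the screening, nets 31 − 1 = 30; deviating to no screening nets 25.
reckless: assigned no screening, nets 25; deviating to the screening nets 31 − 3 = 28.
The reckless type gains 3 by deviating.

reckless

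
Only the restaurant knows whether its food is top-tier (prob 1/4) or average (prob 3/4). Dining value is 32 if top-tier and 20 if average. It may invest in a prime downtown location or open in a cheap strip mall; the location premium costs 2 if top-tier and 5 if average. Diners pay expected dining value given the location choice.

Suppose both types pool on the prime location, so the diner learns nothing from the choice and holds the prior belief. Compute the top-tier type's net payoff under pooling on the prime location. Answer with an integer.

21

Pooled price premium = 1/4·32 + 3/4·20 = 23.
top-tier pays cost 2 for the prime location, so net payoff = 23 − 2 = 21.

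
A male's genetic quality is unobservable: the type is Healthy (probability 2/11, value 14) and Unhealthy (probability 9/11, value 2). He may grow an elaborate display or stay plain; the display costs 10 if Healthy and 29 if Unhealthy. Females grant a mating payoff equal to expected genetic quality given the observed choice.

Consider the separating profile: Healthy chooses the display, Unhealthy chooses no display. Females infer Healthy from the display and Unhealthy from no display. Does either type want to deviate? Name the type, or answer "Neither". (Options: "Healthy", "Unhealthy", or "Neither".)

Neither

The display pays 14; no display pays 2.
Healthy: assigned the display, nets 14 − 10 = 4; deviating to no display nets 2.
Unhealthy: assigned no display, nets 2; deviating to the display nets 14 − 29 = -15.
Both types strictly prefer their assigned action; no profitable deviation.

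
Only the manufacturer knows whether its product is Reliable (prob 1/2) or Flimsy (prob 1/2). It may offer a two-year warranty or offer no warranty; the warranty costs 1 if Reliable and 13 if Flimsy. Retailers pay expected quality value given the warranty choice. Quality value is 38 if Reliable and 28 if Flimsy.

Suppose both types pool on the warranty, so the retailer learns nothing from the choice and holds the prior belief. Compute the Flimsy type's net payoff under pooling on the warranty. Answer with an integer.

20

Pooled price = 1/2·38 + 1/2·28 = 33.
Flimsy pays cost 13 for the warranty, so net payoff = 33 − 13 = 20.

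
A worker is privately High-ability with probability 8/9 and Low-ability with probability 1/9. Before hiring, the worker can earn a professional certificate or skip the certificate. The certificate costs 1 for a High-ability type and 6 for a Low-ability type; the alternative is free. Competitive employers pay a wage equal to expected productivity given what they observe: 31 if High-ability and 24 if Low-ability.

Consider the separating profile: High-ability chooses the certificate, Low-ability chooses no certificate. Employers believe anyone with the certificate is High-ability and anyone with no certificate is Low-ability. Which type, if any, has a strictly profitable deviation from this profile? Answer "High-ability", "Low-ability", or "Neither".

Low-ability

The certificate pays 31; no certificate pays 24.
High-ability: assigned the certificate, nets 31 − 1 = 30; deviating to no certificate nets 24.
Low-ability: assigned no certificate, nets 24; deviating to the certificate nets 31 − 6 = 25.
The Low-ability type gains 1 by deviating.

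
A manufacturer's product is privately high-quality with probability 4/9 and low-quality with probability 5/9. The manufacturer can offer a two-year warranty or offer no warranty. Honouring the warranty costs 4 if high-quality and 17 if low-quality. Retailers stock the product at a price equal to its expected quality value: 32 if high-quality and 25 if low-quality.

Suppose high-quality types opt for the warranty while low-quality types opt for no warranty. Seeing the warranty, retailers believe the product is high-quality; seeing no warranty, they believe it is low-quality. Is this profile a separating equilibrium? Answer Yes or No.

Under these beliefs, the warranty earns price 32 and no warranty earns price 25.
high-quality: the warranty nets 32 − 4 = 28; no warranty nets 25. high-quality prefers the warranty.
low-quality: the warranty nets 32 − 17 = 15; no warranty nets 25. low-quality prefers no warranty.
Neither type deviates, so the separating profile is an equilibrium.

Yes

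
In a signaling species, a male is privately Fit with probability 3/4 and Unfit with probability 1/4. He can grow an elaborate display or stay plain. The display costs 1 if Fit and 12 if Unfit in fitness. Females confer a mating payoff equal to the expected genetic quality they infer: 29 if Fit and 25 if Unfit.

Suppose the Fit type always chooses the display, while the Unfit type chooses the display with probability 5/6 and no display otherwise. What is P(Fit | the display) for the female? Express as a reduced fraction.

18/23

P(the display) = (3/4)·1 + (1/4)·(5/6) = 23/24.
By Bayes' rule, P(Fit | the display) = (3/4) / (23/24) = 18/23.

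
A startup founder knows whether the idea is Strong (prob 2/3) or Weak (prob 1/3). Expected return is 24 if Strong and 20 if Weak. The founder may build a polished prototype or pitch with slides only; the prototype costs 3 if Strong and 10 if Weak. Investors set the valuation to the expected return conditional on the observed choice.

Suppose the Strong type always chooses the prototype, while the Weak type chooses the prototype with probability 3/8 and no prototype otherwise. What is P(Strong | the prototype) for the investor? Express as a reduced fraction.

16/19

P(the prototype) = (2/3)·1 + (1/3)·(3/8) = 19/24.
By Bayes' rule, P(Strong | the prototype) = (2/3) / (19/24) = 16/19.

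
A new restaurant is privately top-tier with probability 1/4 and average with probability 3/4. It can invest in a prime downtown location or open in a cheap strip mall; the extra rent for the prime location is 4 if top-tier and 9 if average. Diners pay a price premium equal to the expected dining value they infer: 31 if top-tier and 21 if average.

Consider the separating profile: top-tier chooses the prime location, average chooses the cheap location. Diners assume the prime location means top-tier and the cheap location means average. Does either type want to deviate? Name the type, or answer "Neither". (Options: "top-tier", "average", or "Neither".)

The prime location pays 31; the cheap location pays 21.
top-tier: assigned the prime location, nets 31 − 4 = 27; deviating to the cheap location nets 21.
average: assigned the cheap location, nets 21; deviating to the prime location nets 31 − 9 = 22.
The average type gains 1 by deviating.

average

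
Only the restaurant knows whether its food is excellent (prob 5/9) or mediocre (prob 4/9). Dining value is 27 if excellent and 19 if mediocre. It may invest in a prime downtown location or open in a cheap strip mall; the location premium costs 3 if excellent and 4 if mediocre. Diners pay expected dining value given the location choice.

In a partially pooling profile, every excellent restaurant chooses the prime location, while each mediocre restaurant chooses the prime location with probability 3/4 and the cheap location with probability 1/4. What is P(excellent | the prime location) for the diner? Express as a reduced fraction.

P(the prime location) = (5/9)·1 + (4/9)·(3/4) = 8/9.
By Bayes' rule, P(excellent | the prime location) = (5/9) / (8/9) = 5/8.

5/8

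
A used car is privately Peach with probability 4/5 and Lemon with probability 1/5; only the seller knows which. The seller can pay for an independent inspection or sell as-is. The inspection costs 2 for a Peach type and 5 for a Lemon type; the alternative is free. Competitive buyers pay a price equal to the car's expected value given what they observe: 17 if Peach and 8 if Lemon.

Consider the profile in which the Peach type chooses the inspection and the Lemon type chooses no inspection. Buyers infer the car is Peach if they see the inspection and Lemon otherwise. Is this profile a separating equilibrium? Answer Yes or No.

No

Under these beliefs, the inspection earns price 17 and no inspection earns price 8.
Peach: the inspection nets 17 − 2 = 15; no inspection nets 8. Peach prefers the inspection.
Lemon: the inspection nets 17 − 5 = 12; no inspection nets 8. Lemon would deviate to the inspection.
Lemon has a profitable deviation, so the profile is not an equilibrium.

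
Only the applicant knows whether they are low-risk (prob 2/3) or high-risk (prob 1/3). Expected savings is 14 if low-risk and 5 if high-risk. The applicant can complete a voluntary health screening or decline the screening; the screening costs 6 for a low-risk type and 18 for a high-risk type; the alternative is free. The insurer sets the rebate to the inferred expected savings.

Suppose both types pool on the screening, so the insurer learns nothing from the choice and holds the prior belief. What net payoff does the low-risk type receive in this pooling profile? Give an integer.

Pooled rebate = 2/3·14 + 1/3·5 = 11.
low-risk pays cost 6 for the screening, so net payoff = 11 − 6 = 5.

5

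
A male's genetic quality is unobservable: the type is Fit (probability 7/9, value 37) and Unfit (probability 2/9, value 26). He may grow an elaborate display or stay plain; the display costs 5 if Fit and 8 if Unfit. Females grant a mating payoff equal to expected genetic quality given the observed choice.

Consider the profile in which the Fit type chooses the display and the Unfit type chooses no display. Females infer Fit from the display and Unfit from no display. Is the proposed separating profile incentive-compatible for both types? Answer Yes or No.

No

Under these beliefs, the display earns mating payoff 37 and no display earns mating payoff 26.
Fit: the display nets 37 − 5 = 32; no display nets 26. Fit prefers the display.
Unfit: the display nets 37 − 8 = 29; no display nets 26. Unfit would deviate to the display.
Unfit has a profitable deviation, so the profile is not an equilibrium.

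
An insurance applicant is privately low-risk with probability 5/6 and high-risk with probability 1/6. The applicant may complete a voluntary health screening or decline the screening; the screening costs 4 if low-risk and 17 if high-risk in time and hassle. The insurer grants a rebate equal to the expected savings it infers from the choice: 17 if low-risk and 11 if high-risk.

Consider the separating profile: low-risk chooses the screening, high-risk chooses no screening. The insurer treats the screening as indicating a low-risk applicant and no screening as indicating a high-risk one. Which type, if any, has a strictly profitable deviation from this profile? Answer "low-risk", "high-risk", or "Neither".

The screening pays 17; no screening pays 11.
low-risk: assigned the screening, nets 17 − 4 = 13; deviating to no screening nets 11.
high-risk: assigned no screening, nets 11; deviating to the screening nets 17 − 17 = 0.
Both types strictly prefer their assigned action; no profitable deviation.

Neither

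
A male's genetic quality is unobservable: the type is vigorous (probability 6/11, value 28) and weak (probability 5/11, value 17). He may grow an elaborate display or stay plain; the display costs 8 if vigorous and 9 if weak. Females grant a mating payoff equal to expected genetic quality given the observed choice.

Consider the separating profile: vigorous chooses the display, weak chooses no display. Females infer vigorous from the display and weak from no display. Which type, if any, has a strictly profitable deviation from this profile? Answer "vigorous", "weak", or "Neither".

The display pays 28; no display pays 17.
vigorous: assigned the display, nets 28 − 8 = 20; deviating to no display nets 17.
weak: assigned no display, nets 17; deviating to the display nets 28 − 9 = 19.
The weak type gains 2 by deviating.

weak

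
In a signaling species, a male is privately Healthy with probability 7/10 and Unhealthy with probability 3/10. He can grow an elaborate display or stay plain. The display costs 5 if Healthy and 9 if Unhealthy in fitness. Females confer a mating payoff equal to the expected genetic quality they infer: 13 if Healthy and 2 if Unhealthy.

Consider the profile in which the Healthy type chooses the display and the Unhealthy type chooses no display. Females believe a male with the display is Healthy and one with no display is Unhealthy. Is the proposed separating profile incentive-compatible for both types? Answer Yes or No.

Under these beliefs, the display earns mating payoff 13 and no display earns mating payoff 2.
Healthy: the display nets 13 − 5 = 8; no display nets 2. Healthy prefers the display.
Unhealthy: the display nets 13 − 9 = 4; no display nets 2. Unhealthy would deviate to the display.
Unhealthy has a profitable deviation, so the profile is not an equilibrium.

No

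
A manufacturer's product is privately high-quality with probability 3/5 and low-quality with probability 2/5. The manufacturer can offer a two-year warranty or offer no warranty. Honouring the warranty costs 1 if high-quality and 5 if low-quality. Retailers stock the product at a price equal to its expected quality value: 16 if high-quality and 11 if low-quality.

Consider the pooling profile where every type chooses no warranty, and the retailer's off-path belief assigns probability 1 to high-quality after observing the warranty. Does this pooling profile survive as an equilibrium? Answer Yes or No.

On path, the retailer holds the prior and pays 3/5·16 + 2/5·11 = 14. Off path (the warranty), believing high-quality, it pays 16.
high-quality: no warranty nets 14; the warranty nets 16 − 1 = 15. high-quality would deviate.
low-quality: no warranty nets 14; the warranty nets 16 − 5 = 11. low-quality stays.
A type deviates, so pooling fails.

No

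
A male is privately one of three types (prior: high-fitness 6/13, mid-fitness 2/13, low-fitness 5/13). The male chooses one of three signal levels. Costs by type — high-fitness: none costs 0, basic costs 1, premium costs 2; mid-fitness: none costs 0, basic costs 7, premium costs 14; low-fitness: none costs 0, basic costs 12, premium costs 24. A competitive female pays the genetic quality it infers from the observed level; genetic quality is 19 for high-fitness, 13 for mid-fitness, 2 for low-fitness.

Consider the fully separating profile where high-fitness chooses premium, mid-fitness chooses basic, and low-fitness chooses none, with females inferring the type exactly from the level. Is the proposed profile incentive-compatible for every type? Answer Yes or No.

Separating mating payoffs: premium → 19, basic → 13, none → 2.
high-fitness (assigned premium): none: 2 − 0 = 2; basic: 13 − 1 = 12; premium: 19 − 2 = 17. high-fitness stays.
mid-fitness (assigned basic): none: 2 − 0 = 2; basic: 13 − 7 = 6; premium: 19 − 14 = 5. mid-fitness stays.
low-fitness (assigned none): none: 2 − 0 = 2; basic: 13 − 12 = 1; premium: 19 − 24 = -5. low-fitness stays.
Every type prefers its assigned level; separation holds.

Yes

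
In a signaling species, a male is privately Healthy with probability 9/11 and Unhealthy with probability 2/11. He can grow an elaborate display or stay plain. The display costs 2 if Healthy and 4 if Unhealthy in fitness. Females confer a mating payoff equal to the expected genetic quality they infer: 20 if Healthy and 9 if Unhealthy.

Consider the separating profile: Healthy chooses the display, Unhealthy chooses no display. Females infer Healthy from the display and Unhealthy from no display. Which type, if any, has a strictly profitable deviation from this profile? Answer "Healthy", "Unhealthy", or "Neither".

The display pays 20; no display pays 9.
Healthy: assigned the display, nets 20 − 2 = 18; deviating to no display nets 9.
Unhealthy: assigned no display, nets 9; deviating to the display nets 20 − 4 = 16.
The Unhealthy type gains 7 by deviating.

Unhealthy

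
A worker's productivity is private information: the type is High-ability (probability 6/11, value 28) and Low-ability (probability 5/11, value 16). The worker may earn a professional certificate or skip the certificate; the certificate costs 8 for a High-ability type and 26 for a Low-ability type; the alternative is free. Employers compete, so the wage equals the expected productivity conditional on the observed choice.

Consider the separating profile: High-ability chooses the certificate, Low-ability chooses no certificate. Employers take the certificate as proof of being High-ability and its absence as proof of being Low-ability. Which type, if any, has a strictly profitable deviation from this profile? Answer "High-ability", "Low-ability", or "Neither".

Neither

The certificate pays 28; no certificate pays 16.
High-ability: assigned the certificate, nets 28 − 8 = 20; deviating to no certificate nets 16.
Low-ability: assigned no certificate, nets 16; deviating to the certificate nets 28 − 26 = 2.
Both types strictly prefer their assigned action; no profitable deviation.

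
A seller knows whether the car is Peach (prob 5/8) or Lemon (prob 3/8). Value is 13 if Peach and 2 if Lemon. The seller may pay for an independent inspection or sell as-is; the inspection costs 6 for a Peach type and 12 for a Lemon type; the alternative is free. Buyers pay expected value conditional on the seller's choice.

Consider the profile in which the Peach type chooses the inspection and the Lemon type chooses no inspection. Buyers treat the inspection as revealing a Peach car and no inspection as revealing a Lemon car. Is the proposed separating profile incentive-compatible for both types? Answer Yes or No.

Under these beliefs, the inspection earns price 13 and no inspection earns price 2.
Peach: the inspection nets 13 − 6 = 7; no inspection nets 2. Peach prefers the inspection.
Lemon: the inspection nets 13 − 12 = 1; no inspection nets 2. Lemon prefers no inspection.
Neither type deviates, so the separating profile is an equilibrium.

Yes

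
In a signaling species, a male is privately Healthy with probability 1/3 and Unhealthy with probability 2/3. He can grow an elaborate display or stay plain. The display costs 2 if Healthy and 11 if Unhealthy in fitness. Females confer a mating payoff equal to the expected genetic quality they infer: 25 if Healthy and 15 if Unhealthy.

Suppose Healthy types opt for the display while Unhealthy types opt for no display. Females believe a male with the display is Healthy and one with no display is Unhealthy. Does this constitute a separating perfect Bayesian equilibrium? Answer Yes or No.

Under these beliefs, the display earns mating payoff 25 and no display earns mating payoff 15.
Healthy: the display nets 25 − 2 = 23; no display nets 15. Healthy prefers the display.
Unhealthy: the display nets 25 − 11 = 14; no display nets 15. Unhealthy prefers no display.
Neither type deviates, so the separating profile is an equilibrium.

Yes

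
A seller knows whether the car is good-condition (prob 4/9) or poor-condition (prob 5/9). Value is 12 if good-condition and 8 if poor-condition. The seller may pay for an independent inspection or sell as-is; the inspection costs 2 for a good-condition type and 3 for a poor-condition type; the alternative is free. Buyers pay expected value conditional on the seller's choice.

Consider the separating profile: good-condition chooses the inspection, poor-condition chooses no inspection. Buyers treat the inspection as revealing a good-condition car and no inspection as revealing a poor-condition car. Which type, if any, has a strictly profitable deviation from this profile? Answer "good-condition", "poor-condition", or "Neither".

poor-condition

The inspection pays 12; no inspection pays 8.
good-condition: assigned the inspection, nets 12 − 2 = 10; deviating to no inspection nets 8.
poor-condition: assigned no inspection, nets 8; deviating to the inspection nets 12 − 3 = 9.
The poor-condition type gains 1 by deviating.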